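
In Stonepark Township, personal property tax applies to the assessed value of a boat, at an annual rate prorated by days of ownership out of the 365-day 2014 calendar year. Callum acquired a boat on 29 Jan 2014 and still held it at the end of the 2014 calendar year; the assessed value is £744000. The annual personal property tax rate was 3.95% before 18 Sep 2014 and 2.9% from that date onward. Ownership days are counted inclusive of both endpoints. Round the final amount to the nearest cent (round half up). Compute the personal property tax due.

£24886.29

29 Jan – 17 Sep 2014: 232 days at 3.95% → £744000 × 3.95% × 232/365 = £18679.4959
18 Sep – 31 Dec 2014: 105 days at 2.9% → £744000 × 2.9% × 105/365 = £6206.7945
Total = £24886.2904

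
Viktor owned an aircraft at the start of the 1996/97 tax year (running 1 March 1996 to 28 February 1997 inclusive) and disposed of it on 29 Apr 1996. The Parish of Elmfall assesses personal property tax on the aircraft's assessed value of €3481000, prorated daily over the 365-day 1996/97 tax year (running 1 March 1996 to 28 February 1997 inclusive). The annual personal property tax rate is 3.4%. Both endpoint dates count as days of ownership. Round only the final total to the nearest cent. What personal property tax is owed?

€19455.45

Days held (1 Mar – 29 Apr 1996): 60 out of 365
Tax = €3481000 × 3.4% × 60/365 = €19455.4521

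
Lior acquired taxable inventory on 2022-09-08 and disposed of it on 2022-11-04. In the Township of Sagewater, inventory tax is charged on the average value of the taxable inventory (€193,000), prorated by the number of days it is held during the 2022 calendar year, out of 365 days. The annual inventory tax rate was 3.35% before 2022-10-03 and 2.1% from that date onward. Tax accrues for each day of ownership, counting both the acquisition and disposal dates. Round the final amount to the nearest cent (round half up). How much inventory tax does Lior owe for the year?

2022-09-08 to 2022-10-02: 25 days at 3.35% → €193,000 × 3.35% × 25/365 = €442.8425
2022-10-03 to 2022-11-04: 33 days at 2.1% → €193,000 × 2.1% × 33/365 = €366.4356
Total = €809.2781

€809.28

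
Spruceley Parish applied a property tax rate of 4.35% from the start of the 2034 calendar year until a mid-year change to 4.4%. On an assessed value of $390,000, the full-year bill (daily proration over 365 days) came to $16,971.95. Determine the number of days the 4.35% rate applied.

352 days

Let d = days at the first rate; then 365 − d days at the second rate.
$390,000 × [4.35%·d + 4.4%·(365−d)] / 365 = $16,971.95
Solving gives d = 352, so the new rate took effect on 19 Dec 2034.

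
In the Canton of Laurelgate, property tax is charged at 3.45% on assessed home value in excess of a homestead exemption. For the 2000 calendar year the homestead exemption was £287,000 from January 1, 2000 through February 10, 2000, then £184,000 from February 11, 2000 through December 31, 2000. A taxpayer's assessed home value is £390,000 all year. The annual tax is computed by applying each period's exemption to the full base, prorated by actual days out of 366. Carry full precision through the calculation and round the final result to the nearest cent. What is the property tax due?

January 1 – February 10, 2000: 41 days, exemption £287,000 → (£390,000 − £287,000) × 3.45% × 41/366 = £398.0697
February 11 – December 31, 2000: 325 days, exemption £184,000 → (£390,000 − £184,000) × 3.45% × 325/366 = £6,310.8607
Total = £6,708.9303

£6,708.93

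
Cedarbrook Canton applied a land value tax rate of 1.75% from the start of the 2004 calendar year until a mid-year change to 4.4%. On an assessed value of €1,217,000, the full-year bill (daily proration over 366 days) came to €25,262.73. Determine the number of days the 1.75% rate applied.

Let d = days at the first rate; then 366 − d days at the second rate.
€1,217,000 × [1.75%·d + 4.4%·(366−d)] / 366 = €25,262.73
Solving gives d = 321, so the new rate took effect on 17 November 2004.

321 days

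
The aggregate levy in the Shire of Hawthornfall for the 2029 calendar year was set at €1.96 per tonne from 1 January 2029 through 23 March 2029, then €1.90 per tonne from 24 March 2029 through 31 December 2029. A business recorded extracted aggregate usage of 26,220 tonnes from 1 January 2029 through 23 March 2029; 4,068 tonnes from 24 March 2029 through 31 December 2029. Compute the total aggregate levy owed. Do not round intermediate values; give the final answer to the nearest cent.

1 January – 23 March 2029: 26,220 tonnes at €1.96/tonne → €51,391.20
24 March – 31 December 2029: 4,068 tonnes at €1.90/tonne → €7,729.20

€59,120.40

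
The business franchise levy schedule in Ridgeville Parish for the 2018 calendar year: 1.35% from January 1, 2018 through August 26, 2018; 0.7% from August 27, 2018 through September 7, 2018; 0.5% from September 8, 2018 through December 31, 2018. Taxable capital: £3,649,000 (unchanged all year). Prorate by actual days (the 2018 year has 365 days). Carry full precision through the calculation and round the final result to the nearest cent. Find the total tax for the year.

January 1 – August 26, 2018: 238 days at 1.35% → £3,649,000 × 1.35% × 238/365 = £32,121.1973
August 27 – September 7, 2018: 12 days at 0.7% → £3,649,000 × 0.7% × 12/365 = £839.7699
September 8 – December 31, 2018: 115 days at 0.5% → £3,649,000 × 0.5% × 115/365 = £5,748.4247
Total = £38,709.3918

£38,709.39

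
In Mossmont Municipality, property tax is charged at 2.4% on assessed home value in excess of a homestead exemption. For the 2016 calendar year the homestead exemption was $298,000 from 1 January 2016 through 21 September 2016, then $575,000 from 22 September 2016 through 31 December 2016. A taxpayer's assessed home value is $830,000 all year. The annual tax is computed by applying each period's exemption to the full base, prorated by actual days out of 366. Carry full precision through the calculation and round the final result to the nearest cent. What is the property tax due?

1 January – 21 September 2016: 265 days, exemption $298,000 → ($830,000 − $298,000) × 2.4% × 265/366 = $9,244.5902
22 September – 31 December 2016: 101 days, exemption $575,000 → ($830,000 − $575,000) × 2.4% × 101/366 = $1,688.8525
Total = $10,933.4426

$10,933.44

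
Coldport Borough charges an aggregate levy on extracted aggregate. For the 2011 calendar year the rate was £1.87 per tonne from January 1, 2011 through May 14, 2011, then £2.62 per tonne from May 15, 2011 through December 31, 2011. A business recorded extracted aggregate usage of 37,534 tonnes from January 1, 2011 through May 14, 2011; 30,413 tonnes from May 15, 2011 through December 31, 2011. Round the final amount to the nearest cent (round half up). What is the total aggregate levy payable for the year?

January 1 – May 14, 2011: 37,534 tonnes at £1.87/tonne → £70,188.58
May 15 – December 31, 2011: 30,413 tonnes at £2.62/tonne → £79,682.06

£149,870.64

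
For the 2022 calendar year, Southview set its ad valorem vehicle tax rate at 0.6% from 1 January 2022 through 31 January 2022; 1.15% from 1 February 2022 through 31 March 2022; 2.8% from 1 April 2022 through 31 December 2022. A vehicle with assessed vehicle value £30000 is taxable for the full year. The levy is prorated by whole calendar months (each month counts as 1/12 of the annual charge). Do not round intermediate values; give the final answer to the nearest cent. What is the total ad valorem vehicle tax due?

1 January – 31 January 2022: 1 month at 0.6% → £30000 × 0.6% × 1/12 = £15.0000
1 February – 31 March 2022: 2 months at 1.15% → £30000 × 1.15% × 2/12 = £57.5000
1 April – 31 December 2022: 9 months at 2.8% → £30000 × 2.8% × 9/12 = £630.0000
Total = £702.5000

£702.50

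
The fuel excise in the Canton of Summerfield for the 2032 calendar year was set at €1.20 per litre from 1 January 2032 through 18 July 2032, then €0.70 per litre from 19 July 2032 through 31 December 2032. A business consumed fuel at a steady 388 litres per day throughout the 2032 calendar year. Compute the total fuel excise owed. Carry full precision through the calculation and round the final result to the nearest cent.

1 January – 18 July 2032: 200 days × 388 litres/day = 77,600 litres at €1.20/litre → €93,120.00
19 July – 31 December 2032: 166 days × 388 litres/day = 64,408 litres at €0.70/litre → €45,085.60

€138,205.60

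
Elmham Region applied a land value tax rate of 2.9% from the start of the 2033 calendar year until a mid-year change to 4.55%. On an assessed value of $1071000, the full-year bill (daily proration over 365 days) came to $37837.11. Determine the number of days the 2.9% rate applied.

225 days

Let d = days at the first rate; then 365 − d days at the second rate.
$1071000 × [2.9%·d + 4.55%·(365−d)] / 365 = $37837.11
Solving gives d = 225, so the new rate took effect on August 14, 2033.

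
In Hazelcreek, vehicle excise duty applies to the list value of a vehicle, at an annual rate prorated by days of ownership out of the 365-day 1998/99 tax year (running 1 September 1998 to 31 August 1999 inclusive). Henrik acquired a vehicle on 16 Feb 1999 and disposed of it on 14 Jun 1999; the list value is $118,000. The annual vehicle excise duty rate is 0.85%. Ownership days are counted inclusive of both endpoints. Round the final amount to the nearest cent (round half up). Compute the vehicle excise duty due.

Days held (16 Feb – 14 Jun 1999): 119 out of 365
Tax = $118,000 × 0.85% × 119/365 = $327.0055

$327.01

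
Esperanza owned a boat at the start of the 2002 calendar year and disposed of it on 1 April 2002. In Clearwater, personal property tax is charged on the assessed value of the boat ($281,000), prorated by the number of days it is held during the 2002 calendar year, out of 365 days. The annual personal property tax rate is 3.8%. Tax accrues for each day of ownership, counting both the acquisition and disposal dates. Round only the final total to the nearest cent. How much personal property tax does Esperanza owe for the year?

$2,662.19

Days held (1 January – 1 April 2002): 91 out of 365
Tax = $281,000 × 3.8% × 91/365 = $2,662.1863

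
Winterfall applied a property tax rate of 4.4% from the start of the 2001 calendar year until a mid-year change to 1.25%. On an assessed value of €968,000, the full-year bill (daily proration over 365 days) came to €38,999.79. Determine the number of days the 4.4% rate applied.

322 days

Let d = days at the first rate; then 365 − d days at the second rate.
€968,000 × [4.4%·d + 1.25%·(365−d)] / 365 = €38,999.79
Solving gives d = 322, so the new rate took effect on November 19, 2001.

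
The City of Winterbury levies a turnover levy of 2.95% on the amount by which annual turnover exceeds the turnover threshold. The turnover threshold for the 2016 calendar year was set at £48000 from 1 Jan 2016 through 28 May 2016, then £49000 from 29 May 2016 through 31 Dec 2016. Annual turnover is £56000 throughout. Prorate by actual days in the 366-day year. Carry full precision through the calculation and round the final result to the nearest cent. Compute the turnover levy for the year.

1 Jan – 28 May 2016: 149 days, exemption £48000 → (£56000 − £48000) × 2.95% × 149/366 = £96.0765
29 May – 31 Dec 2016: 217 days, exemption £49000 → (£56000 − £49000) × 2.95% × 217/366 = £122.4331
Total = £218.5096

£218.51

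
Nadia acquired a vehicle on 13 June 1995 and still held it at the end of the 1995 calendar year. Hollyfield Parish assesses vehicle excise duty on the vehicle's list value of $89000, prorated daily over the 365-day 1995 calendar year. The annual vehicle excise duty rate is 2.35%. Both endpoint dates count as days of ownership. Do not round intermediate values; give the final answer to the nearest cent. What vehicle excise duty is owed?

$1157.49

Days held (13 June – 31 December 1995): 202 out of 365
Tax = $89000 × 2.35% × 202/365 = $1157.4877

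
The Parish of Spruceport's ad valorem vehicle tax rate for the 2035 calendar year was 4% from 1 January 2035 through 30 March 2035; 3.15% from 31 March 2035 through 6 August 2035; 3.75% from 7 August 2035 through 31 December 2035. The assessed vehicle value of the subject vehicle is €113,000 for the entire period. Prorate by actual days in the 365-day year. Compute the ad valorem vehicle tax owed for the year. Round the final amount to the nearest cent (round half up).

1 January – 30 March 2035: 89 days at 4% → €113,000 × 4% × 89/365 = €1,102.1370
31 March – 6 August 2035: 129 days at 3.15% → €113,000 × 3.15% × 129/365 = €1,258.0151
7 August – 31 December 2035: 147 days at 3.75% → €113,000 × 3.75% × 147/365 = €1,706.6096
Total = €4,066.7616

€4,066.76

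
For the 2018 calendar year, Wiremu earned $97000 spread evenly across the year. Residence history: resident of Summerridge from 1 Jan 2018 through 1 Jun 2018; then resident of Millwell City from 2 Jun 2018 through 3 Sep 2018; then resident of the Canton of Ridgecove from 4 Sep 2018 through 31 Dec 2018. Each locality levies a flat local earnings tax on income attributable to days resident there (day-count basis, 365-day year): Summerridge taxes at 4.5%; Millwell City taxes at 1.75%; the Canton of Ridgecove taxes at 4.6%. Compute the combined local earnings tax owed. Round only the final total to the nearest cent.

Summerridge, 1 Jan – 1 Jun 2018: 152 days → $97000 × 4.5% × 152/365 = $1817.7534
Millwell City, 2 Jun – 3 Sep 2018: 94 days → $97000 × 1.75% × 94/365 = $437.1644
The Canton of Ridgecove, 4 Sep – 31 Dec 2018: 119 days → $97000 × 4.6% × 119/365 = $1454.7342
Total = $3709.6521

$3709.65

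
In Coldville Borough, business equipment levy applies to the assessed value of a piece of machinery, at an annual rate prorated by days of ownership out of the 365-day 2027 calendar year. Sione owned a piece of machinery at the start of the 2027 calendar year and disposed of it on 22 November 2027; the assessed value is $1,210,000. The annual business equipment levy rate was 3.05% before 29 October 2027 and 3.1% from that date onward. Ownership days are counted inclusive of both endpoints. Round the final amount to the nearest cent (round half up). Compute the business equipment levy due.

$33,003.16

1 January – 28 October 2027: 301 days at 3.05% → $1,210,000 × 3.05% × 301/365 = $30,433.9863
29 October – 22 November 2027: 25 days at 3.1% → $1,210,000 × 3.1% × 25/365 = $2,569.1781
Total = $33,003.1644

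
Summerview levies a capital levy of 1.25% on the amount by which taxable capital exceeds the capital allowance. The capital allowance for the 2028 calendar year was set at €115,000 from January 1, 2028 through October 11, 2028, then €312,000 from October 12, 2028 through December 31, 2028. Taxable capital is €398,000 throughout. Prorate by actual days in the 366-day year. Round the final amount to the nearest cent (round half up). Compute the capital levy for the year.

€2,992.52

January 1 – October 11, 2028: 285 days, exemption €115,000 → (€398,000 − €115,000) × 1.25% × 285/366 = €2,754.6107
October 12 – December 31, 2028: 81 days, exemption €312,000 → (€398,000 − €312,000) × 1.25% × 81/366 = €237.9098
Total = €2,992.5205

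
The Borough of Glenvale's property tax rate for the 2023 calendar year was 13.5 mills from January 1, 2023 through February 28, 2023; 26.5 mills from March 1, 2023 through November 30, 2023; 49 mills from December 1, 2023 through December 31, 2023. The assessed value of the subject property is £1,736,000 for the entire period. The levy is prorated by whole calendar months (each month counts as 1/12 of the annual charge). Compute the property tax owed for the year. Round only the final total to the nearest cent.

January 1 – February 28, 2023: 2 months at 13.5 mills → £1,736,000 × 1.35% × 2/12 = £3,906.0000
March 1 – November 30, 2023: 9 months at 26.5 mills → £1,736,000 × 2.65% × 9/12 = £34,503.0000
December 1 – December 31, 2023: 1 month at 49 mills → £1,736,000 × 4.9% × 1/12 = £7,088.6667
Total = £45,497.6667

£45,497.67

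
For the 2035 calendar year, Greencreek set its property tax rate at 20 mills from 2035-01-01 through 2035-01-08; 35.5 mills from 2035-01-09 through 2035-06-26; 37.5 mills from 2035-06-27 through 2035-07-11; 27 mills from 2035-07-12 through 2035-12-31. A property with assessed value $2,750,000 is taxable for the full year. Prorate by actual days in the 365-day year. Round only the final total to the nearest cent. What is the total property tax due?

2035-01-01 to 2035-01-08: 8 days at 20 mills → $2,750,000 × 2% × 8/365 = $1,205.4795
2035-01-09 to 2035-06-26: 169 days at 35.5 mills → $2,750,000 × 3.55% × 169/365 = $45,201.7123
2035-06-27 to 2035-07-11: 15 days at 37.5 mills → $2,750,000 × 3.75% × 15/365 = $4,238.0137
2035-07-12 to 2035-12-31: 173 days at 27 mills → $2,750,000 × 2.7% × 173/365 = $35,192.4658
Total = $85,837.6712

$85,837.67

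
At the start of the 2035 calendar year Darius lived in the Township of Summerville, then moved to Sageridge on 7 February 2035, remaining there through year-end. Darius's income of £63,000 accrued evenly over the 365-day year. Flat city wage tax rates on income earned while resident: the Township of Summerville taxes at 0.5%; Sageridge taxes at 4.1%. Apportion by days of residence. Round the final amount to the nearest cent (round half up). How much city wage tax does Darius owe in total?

£2,353.09

The Township of Summerville, 1 January – 6 February 2035: 37 days → £63,000 × 0.5% × 37/365 = £31.9315
Sageridge, 7 February – 31 December 2035: 328 days → £63,000 × 4.1% × 328/365 = £2,321.1616
Total = £2,353.0932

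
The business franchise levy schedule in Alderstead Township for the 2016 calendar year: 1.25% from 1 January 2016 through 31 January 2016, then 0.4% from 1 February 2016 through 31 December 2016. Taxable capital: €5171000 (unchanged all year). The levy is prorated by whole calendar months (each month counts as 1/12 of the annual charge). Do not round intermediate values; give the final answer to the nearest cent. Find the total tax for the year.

€24346.79

1 January – 31 January 2016: 1 month at 1.25% → €5171000 × 1.25% × 1/12 = €5386.4583
1 February – 31 December 2016: 11 months at 0.4% → €5171000 × 0.4% × 11/12 = €18960.3333
Total = €24346.7917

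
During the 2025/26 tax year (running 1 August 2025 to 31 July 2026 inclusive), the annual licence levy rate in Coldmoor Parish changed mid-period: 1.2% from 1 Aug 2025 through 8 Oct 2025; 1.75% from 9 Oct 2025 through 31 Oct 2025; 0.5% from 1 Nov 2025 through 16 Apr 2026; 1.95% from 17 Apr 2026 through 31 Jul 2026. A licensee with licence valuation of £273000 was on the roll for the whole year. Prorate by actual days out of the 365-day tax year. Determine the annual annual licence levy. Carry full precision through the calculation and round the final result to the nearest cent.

1 Aug – 8 Oct 2025: 69 days at 1.2% → £273000 × 1.2% × 69/365 = £619.2986
9 Oct – 31 Oct 2025: 23 days at 1.75% → £273000 × 1.75% × 23/365 = £301.0479
1 Nov 2025 – 16 Apr 2026: 167 days at 0.5% → £273000 × 0.5% × 167/365 = £624.5342
17 Apr – 31 Jul 2026: 106 days at 1.95% → £273000 × 1.95% × 106/365 = £1546.0027
Total = £3090.8836

£3090.88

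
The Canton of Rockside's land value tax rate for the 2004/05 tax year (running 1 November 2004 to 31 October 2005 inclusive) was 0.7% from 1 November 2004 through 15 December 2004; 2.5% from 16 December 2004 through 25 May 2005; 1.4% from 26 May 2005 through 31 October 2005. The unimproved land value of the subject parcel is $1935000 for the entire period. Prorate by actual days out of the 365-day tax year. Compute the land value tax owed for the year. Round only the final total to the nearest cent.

$34808.79

1 November – 15 December 2004: 45 days at 0.7% → $1935000 × 0.7% × 45/365 = $1669.9315
16 December 2004 – 25 May 2005: 161 days at 2.5% → $1935000 × 2.5% × 161/365 = $21338.0137
26 May – 31 October 2005: 159 days at 1.4% → $1935000 × 1.4% × 159/365 = $11800.8493
Total = $34808.7945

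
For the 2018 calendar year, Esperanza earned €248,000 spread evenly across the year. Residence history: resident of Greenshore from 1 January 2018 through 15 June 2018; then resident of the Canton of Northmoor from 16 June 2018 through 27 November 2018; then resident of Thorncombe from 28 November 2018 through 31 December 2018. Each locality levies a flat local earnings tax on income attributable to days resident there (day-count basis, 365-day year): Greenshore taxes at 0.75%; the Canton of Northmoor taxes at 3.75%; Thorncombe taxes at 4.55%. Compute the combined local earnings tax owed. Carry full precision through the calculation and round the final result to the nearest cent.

€6,101.14

Greenshore, 1 January – 15 June 2018: 166 days → €248,000 × 0.75% × 166/365 = €845.9178
The Canton of Northmoor, 16 June – 27 November 2018: 165 days → €248,000 × 3.75% × 165/365 = €4,204.1096
Thorncombe, 28 November – 31 December 2018: 34 days → €248,000 × 4.55% × 34/365 = €1,051.1123
Total = €6,101.1397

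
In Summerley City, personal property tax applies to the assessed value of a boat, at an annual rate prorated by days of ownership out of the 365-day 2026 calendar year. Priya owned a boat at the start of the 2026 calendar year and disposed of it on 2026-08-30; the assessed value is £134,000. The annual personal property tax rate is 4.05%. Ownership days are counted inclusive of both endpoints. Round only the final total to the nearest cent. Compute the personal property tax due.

Days held (2026-01-01 to 2026-08-30): 242 out of 365
Tax = £134,000 × 4.05% × 242/365 = £3,598.1753

£3,598.18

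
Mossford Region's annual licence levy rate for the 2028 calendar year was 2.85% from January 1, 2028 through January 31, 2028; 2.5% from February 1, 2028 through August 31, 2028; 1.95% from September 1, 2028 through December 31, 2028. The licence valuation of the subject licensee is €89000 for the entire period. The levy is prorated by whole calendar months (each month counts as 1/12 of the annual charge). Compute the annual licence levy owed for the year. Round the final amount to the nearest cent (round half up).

January 1 – January 31, 2028: 1 month at 2.85% → €89000 × 2.85% × 1/12 = €211.3750
February 1 – August 31, 2028: 7 months at 2.5% → €89000 × 2.5% × 7/12 = €1297.9167
September 1 – December 31, 2028: 4 months at 1.95% → €89000 × 1.95% × 4/12 = €578.5000
Total = €2087.7917

€2087.79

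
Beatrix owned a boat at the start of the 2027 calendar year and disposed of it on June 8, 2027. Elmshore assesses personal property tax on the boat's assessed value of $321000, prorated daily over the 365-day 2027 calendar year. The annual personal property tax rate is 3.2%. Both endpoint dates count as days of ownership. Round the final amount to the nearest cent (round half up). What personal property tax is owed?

Days held (January 1 – June 8, 2027): 159 out of 365
Tax = $321000 × 3.2% × 159/365 = $4474.6521

$4474.65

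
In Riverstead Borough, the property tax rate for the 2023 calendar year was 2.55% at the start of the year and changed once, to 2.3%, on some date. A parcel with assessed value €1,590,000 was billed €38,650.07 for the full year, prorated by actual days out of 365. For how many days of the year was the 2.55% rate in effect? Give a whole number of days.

191 days

Let d = days at the first rate; then 365 − d days at the second rate.
€1,590,000 × [2.55%·d + 2.3%·(365−d)] / 365 = €38,650.07
Solving gives d = 191, so the new rate took effect on 11 Jul 2023.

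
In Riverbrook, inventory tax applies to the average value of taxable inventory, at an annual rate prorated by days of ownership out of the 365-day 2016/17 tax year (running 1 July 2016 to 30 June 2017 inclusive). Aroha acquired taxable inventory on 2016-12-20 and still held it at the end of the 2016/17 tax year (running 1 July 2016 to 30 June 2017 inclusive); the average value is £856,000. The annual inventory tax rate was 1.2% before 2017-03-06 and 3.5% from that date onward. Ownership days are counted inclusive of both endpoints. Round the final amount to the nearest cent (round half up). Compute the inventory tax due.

£11,742.44

2016-12-20 to 2017-03-05: 76 days at 1.2% → £856,000 × 1.2% × 76/365 = £2,138.8274
2017-03-06 to 2017-06-30: 117 days at 3.5% → £856,000 × 3.5% × 117/365 = £9,603.6164
Total = £11,742.4438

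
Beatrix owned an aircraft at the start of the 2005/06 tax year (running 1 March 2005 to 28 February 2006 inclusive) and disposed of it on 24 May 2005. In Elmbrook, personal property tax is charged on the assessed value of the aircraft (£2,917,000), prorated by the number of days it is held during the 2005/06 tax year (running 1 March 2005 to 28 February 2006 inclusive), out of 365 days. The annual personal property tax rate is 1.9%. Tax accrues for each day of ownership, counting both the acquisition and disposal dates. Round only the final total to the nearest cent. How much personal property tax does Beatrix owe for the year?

Days held (1 Mar – 24 May 2005): 85 out of 365
Tax = £2,917,000 × 1.9% × 85/365 = £12,906.7260

£12,906.73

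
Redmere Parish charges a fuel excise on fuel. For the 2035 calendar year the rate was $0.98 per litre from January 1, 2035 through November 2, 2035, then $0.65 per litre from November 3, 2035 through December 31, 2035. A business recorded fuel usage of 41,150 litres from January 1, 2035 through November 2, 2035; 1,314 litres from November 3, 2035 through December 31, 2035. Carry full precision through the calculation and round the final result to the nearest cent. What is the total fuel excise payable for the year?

$41,181.10

January 1 – November 2, 2035: 41,150 litres at $0.98/litre → $40,327.00
November 3 – December 31, 2035: 1,314 litres at $0.65/litre → $854.10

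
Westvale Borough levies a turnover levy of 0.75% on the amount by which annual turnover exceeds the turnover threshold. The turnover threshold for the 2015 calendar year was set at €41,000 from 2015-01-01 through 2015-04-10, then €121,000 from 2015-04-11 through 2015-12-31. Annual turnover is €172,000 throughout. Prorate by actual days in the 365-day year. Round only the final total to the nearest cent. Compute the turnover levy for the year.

€546.88

2015-01-01 to 2015-04-10: 100 days, exemption €41,000 → (€172,000 − €41,000) × 0.75% × 100/365 = €269.1781
2015-04-11 to 2015-12-31: 265 days, exemption €121,000 → (€172,000 − €121,000) × 0.75% × 265/365 = €277.7055
Total = €546.8836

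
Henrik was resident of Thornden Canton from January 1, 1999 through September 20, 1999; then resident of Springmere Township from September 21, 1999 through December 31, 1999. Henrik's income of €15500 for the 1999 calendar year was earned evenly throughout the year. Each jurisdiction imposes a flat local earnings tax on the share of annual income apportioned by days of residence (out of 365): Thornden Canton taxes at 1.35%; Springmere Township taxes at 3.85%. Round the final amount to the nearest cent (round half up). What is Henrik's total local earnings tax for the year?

Thornden Canton, January 1 – September 20, 1999: 263 days → €15500 × 1.35% × 263/365 = €150.7747
Springmere Township, September 21 – December 31, 1999: 102 days → €15500 × 3.85% × 102/365 = €166.7630
Total = €317.5377

€317.54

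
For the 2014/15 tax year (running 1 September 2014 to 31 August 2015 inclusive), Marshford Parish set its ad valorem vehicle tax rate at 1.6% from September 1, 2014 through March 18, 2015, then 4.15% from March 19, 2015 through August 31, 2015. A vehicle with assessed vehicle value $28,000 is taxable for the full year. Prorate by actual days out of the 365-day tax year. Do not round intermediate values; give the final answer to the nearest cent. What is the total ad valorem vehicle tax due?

September 1, 2014 – March 18, 2015: 199 days at 1.6% → $28,000 × 1.6% × 199/365 = $244.2521
March 19 – August 31, 2015: 166 days at 4.15% → $28,000 × 4.15% × 166/365 = $528.4712
Total = $772.7233

$772.72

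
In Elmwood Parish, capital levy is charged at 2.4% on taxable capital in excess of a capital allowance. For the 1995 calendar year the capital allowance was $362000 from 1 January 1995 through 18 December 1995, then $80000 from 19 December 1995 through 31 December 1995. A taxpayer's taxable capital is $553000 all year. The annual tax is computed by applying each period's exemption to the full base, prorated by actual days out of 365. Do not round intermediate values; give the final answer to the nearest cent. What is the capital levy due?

1 January – 18 December 1995: 352 days, exemption $362000 → ($553000 − $362000) × 2.4% × 352/365 = $4420.7342
19 December – 31 December 1995: 13 days, exemption $80000 → ($553000 − $80000) × 2.4% × 13/365 = $404.3178
Total = $4825.0521

$4825.05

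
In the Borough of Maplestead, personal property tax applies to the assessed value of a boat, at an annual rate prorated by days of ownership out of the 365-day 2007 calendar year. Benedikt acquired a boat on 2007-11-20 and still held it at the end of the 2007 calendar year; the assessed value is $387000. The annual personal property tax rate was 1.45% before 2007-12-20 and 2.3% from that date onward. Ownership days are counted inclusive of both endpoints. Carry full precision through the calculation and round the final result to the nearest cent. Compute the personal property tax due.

$753.85

2007-11-20 to 2007-12-19: 30 days at 1.45% → $387000 × 1.45% × 30/365 = $461.2192
2007-12-20 to 2007-12-31: 12 days at 2.3% → $387000 × 2.3% × 12/365 = $292.6356
Total = $753.8548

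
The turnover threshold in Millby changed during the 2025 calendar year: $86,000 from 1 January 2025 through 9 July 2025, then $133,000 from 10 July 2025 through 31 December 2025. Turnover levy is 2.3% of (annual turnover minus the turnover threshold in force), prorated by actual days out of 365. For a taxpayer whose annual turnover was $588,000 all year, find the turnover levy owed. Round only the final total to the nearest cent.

1 January – 9 July 2025: 190 days, exemption $86,000 → ($588,000 − $86,000) × 2.3% × 190/365 = $6,010.2466
10 July – 31 December 2025: 175 days, exemption $133,000 → ($588,000 − $133,000) × 2.3% × 175/365 = $5,017.4658
Total = $11,027.7123

$11,027.71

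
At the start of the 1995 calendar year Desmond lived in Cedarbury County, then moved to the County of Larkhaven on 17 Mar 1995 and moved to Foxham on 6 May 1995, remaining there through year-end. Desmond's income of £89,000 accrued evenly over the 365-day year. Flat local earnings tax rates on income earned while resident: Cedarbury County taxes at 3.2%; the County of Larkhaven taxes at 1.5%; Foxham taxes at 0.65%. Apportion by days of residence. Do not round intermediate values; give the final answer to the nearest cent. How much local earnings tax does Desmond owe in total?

Cedarbury County, 1 Jan – 16 Mar 1995: 75 days → £89,000 × 3.2% × 75/365 = £585.2055
The County of Larkhaven, 17 Mar – 5 May 1995: 50 days → £89,000 × 1.5% × 50/365 = £182.8767
Foxham, 6 May – 31 Dec 1995: 240 days → £89,000 × 0.65% × 240/365 = £380.3836
Total = £1,148.4658

£1,148.47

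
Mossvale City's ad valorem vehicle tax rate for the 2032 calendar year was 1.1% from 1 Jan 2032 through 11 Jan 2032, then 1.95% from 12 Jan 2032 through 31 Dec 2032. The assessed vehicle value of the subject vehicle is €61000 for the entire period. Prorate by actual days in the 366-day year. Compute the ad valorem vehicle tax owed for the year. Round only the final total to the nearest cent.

€1173.92

1 Jan – 11 Jan 2032: 11 days at 1.1% → €61000 × 1.1% × 11/366 = €20.1667
12 Jan – 31 Dec 2032: 355 days at 1.95% → €61000 × 1.95% × 355/366 = €1153.7500
Total = €1173.9167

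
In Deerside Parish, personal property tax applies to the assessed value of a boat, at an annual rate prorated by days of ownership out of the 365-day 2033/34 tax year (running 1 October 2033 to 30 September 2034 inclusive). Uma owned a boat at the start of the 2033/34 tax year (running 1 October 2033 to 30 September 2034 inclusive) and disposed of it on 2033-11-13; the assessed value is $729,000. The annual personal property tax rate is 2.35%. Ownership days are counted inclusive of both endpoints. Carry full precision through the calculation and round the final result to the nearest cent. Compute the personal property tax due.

$2,065.17

Days held (2033-10-01 to 2033-11-13): 44 out of 365
Tax = $729,000 × 2.35% × 44/365 = $2,065.1671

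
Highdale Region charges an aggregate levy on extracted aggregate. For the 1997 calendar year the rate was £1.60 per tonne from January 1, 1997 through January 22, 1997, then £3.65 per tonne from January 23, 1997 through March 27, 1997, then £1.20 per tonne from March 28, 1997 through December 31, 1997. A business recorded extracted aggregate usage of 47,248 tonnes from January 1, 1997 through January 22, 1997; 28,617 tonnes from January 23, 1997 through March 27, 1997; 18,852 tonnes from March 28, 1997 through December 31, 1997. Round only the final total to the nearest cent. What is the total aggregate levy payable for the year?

£202,671.25

January 1 – January 22, 1997: 47,248 tonnes at £1.60/tonne → £75,596.80
January 23 – March 27, 1997: 28,617 tonnes at £3.65/tonne → £104,452.05
March 28 – December 31, 1997: 18,852 tonnes at £1.20/tonne → £22,622.40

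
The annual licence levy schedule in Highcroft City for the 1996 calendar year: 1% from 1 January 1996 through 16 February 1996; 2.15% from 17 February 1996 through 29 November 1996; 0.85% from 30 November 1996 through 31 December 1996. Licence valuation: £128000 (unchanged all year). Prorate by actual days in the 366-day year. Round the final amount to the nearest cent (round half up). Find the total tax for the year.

1 January – 16 February 1996: 47 days at 1% → £128000 × 1% × 47/366 = £164.3716
17 February – 29 November 1996: 287 days at 2.15% → £128000 × 2.15% × 287/366 = £2157.9891
30 November – 31 December 1996: 32 days at 0.85% → £128000 × 0.85% × 32/366 = £95.1257
Total = £2417.4863

£2417.49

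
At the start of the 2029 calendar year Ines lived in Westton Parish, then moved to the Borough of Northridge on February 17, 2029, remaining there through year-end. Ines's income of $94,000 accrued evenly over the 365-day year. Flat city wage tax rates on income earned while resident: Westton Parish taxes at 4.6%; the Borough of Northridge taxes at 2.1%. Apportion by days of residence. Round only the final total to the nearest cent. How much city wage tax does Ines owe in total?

Westton Parish, January 1 – February 16, 2029: 47 days → $94,000 × 4.6% × 47/365 = $556.7890
The Borough of Northridge, February 17 – December 31, 2029: 318 days → $94,000 × 2.1% × 318/365 = $1,719.8137
Total = $2,276.6027

$2,276.60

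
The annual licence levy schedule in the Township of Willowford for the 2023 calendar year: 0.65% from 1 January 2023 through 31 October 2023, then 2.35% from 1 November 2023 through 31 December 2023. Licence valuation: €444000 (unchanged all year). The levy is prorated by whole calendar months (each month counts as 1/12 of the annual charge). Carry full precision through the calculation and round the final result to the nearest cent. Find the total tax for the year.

€4144.00

1 January – 31 October 2023: 10 months at 0.65% → €444000 × 0.65% × 10/12 = €2405.0000
1 November – 31 December 2023: 2 months at 2.35% → €444000 × 2.35% × 2/12 = €1739.0000
Total = €4144.0000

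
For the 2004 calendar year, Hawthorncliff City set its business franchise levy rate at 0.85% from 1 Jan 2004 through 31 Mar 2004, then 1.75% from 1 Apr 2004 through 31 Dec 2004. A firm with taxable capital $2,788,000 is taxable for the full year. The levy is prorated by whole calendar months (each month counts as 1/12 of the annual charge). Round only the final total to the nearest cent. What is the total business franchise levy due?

1 Jan – 31 Mar 2004: 3 months at 0.85% → $2,788,000 × 0.85% × 3/12 = $5,924.5000
1 Apr – 31 Dec 2004: 9 months at 1.75% → $2,788,000 × 1.75% × 9/12 = $36,592.5000
Total = $42,517.0000

$42,517.00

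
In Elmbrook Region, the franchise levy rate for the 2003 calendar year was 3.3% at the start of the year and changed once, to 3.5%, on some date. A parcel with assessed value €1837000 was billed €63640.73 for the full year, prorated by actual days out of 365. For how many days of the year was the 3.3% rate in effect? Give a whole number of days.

65 days

Let d = days at the first rate; then 365 − d days at the second rate.
€1837000 × [3.3%·d + 3.5%·(365−d)] / 365 = €63640.73
Solving gives d = 65, so the new rate took effect on 7 March 2003.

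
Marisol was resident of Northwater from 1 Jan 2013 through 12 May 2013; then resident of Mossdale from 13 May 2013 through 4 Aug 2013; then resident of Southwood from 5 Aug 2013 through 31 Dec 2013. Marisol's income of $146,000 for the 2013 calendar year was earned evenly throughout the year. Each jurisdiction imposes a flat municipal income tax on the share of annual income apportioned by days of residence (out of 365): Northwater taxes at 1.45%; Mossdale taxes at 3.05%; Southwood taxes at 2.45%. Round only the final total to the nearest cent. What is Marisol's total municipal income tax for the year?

$3,250.60

Northwater, 1 Jan – 12 May 2013: 132 days → $146,000 × 1.45% × 132/365 = $765.6000
Mossdale, 13 May – 4 Aug 2013: 84 days → $146,000 × 3.05% × 84/365 = $1,024.8000
Southwood, 5 Aug – 31 Dec 2013: 149 days → $146,000 × 2.45% × 149/365 = $1,460.2000
Total = $3,250.6000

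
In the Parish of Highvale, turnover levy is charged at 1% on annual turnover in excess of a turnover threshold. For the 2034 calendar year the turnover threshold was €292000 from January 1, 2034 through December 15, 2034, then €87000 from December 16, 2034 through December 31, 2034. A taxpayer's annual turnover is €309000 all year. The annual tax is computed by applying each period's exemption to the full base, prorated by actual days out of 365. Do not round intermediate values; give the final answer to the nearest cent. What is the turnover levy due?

January 1 – December 15, 2034: 349 days, exemption €292000 → (€309000 − €292000) × 1% × 349/365 = €162.5479
December 16 – December 31, 2034: 16 days, exemption €87000 → (€309000 − €87000) × 1% × 16/365 = €97.3151
Total = €259.8630

€259.86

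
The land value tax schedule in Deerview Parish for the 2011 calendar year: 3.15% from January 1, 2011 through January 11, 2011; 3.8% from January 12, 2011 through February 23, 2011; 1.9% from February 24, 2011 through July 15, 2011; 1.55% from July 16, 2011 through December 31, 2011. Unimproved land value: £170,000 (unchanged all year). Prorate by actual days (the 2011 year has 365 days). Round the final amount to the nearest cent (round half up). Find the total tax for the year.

January 1 – January 11, 2011: 11 days at 3.15% → £170,000 × 3.15% × 11/365 = £161.3836
January 12 – February 23, 2011: 43 days at 3.8% → £170,000 × 3.8% × 43/365 = £761.0411
February 24 – July 15, 2011: 142 days at 1.9% → £170,000 × 1.9% × 142/365 = £1,256.6027
July 16 – December 31, 2011: 169 days at 1.55% → £170,000 × 1.55% × 169/365 = £1,220.0411
Total = £3,399.0685

£3,399.07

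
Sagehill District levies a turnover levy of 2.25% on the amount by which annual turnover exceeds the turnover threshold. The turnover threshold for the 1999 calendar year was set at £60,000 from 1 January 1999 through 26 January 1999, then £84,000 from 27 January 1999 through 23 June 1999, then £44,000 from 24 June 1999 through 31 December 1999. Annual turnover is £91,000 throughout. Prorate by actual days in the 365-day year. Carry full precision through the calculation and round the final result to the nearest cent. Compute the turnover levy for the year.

£666.92

1 January – 26 January 1999: 26 days, exemption £60,000 → (£91,000 − £60,000) × 2.25% × 26/365 = £49.6849
27 January – 23 June 1999: 148 days, exemption £84,000 → (£91,000 − £84,000) × 2.25% × 148/365 = £63.8630
24 June – 31 December 1999: 191 days, exemption £44,000 → (£91,000 − £44,000) × 2.25% × 191/365 = £553.3767
Total = £666.9247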